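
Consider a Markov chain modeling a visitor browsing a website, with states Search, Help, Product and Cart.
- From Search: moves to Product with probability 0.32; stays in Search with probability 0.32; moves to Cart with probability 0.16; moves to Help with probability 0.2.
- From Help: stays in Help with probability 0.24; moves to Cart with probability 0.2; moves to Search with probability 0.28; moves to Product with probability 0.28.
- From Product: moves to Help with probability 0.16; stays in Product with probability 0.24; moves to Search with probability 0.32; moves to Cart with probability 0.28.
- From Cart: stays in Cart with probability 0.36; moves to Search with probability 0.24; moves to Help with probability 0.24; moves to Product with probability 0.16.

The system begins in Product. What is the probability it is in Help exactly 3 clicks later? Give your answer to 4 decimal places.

Propagate the distribution vector 3 clicks from Product.
After 0 clicks: (0.0000, 0.0000, 1.0000, 0.0000)
After 1 click: (0.3200, 0.1600, 0.2400, 0.2800)
After 2 clicks: (0.2912, 0.2080, 0.2496, 0.2512)
After 3 clicks: (0.2916, 0.2084, 0.2515, 0.2485)
P(in Help after 3 clicks) = 0.2084

0.2084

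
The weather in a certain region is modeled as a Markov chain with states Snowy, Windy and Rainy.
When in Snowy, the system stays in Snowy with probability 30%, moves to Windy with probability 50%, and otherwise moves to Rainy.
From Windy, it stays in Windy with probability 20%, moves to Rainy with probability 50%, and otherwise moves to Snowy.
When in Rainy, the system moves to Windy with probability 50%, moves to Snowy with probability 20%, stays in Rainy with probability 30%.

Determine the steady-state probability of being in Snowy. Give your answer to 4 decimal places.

Let the stationary distribution be π with π = πP and π_1 + π_2 + π_3 = 1.
π_1 = 0.3·π_1 + 0.3·π_2 + 0.2·π_3
π_2 = 0.5·π_1 + 0.2·π_2 + 0.5·π_3
Solving with the normalization constraint gives π = (0.2650, 0.3846, 0.3504).
So the stationary probability of Snowy is 0.2650.

0.2650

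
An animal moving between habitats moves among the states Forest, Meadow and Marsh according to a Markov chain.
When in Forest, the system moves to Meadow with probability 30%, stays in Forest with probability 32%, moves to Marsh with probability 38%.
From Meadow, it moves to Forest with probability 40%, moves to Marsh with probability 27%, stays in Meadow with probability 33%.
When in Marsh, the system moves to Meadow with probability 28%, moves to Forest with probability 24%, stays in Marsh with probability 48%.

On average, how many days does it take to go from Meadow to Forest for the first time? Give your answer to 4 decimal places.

Let t(s) be the expected number of days to first reach Forest from state s, with t(Forest) = 0. Conditioning on the first day:
t(Meadow) = 1 + 0.33·t(Meadow) + 0.27·t(Marsh)
t(Marsh) = 1 + 0.28·t(Meadow) + 0.48·t(Marsh)
Solving: t(Meadow) = 2.8959, t(Marsh) = 3.4824.
Expected days from Meadow to Forest: 2.8959.

2.8959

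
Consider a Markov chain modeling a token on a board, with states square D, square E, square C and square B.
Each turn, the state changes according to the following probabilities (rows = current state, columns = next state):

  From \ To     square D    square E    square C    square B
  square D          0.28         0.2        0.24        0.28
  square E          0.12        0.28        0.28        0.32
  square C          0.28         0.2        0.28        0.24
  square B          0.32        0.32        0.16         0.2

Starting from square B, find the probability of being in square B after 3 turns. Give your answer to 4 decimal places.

Propagate the distribution vector 3 turns from square B.
After 0 turns: (0.0000, 0.0000, 0.0000, 1.0000)
After 1 turn: (0.3200, 0.3200, 0.1600, 0.2000)
After 2 turns: (0.2368, 0.2496, 0.2432, 0.2704)
After 3 turns: (0.2509, 0.2524, 0.2381, 0.2586)
P(in square B after 3 turns) = 0.2586

0.2586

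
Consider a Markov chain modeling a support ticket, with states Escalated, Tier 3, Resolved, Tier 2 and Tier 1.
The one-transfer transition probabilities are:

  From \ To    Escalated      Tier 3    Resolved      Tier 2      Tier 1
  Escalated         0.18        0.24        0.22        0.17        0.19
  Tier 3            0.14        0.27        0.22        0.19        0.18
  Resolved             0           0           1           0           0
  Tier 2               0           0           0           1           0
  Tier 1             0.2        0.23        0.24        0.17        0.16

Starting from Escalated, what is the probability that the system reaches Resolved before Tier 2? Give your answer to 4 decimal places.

0.5611

Let h(s) be the probability of absorption at Resolved starting from transient state s. Then h(Resolved) = 1 and h(Tier 2) = 0. By first-step analysis:
h(Escalated) = 0.18·h(Escalated) + 0.24·h(Tier 3) + 0.22·1 + 0.17·0 + 0.19·h(Tier 1)
h(Tier 3) = 0.14·h(Escalated) + 0.27·h(Tier 3) + 0.22·1 + 0.19·0 + 0.18·h(Tier 1)
h(Tier 1) = 0.2·h(Escalated) + 0.23·h(Tier 3) + 0.24·1 + 0.17·0 + 0.16·h(Tier 1)
Solving: h(Escalated) = 0.5611, h(Tier 3) = 0.5495, h(Tier 1) = 0.5698.
Starting from Escalated, the probability is 0.5611.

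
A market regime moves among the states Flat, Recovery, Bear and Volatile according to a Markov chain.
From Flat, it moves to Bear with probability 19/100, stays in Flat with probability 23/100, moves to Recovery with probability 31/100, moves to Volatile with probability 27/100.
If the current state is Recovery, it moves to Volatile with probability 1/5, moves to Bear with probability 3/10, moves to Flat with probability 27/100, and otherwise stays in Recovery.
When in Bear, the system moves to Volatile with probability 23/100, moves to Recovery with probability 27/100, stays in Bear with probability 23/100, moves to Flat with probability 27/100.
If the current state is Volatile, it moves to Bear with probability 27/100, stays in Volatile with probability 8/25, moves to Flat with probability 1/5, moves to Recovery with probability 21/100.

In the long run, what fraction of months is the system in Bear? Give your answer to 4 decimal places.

0.2483

Let the stationary distribution be π with π = πP and π_1 + π_2 + π_3 + π_4 = 1.
π_1 = 0.23·π_1 + 0.27·π_2 + 0.27·π_3 + 0.2·π_4
π_2 = 0.31·π_1 + 0.23·π_2 + 0.27·π_3 + 0.21·π_4
π_3 = 0.19·π_1 + 0.3·π_2 + 0.23·π_3 + 0.27·π_4
Solving with the normalization constraint gives π = (0.2425, 0.2542, 0.2483, 0.2550).
So the stationary probability of Bear is 0.2483.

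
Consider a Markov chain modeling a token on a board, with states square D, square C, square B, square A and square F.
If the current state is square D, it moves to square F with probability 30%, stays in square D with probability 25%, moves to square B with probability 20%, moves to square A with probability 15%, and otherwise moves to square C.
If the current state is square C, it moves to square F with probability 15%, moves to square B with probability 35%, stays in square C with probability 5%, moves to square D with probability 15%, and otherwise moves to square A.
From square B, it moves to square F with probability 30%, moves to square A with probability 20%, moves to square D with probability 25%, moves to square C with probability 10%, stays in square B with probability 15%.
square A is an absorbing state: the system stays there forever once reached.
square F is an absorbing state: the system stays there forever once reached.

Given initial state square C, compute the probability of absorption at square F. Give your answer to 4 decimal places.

0.4738

Let h(s) be the probability of absorption at square F starting from transient state s. Then h(square F) = 1 and h(square A) = 0. By first-step analysis:
h(square D) = 0.25·h(square D) + 0.1·h(square C) + 0.2·h(square B) + 0.15·0 + 0.3·1
h(square C) = 0.15·h(square D) + 0.05·h(square C) + 0.35·h(square B) + 0.3·0 + 0.15·1
h(square B) = 0.25·h(square D) + 0.1·h(square C) + 0.15·h(square B) + 0.2·0 + 0.3·1
Solving: h(square D) = 0.6208, h(square C) = 0.4738, h(square B) = 0.5913.
Starting from square C, the probability is 0.4738.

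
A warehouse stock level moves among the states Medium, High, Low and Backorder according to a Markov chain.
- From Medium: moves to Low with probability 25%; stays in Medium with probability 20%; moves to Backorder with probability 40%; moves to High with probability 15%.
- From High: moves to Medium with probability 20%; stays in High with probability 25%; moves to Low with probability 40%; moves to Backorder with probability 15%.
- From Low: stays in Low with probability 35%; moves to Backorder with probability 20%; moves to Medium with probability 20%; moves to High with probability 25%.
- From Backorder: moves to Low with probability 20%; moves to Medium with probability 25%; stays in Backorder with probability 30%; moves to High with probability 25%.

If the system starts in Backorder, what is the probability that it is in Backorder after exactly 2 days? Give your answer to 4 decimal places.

Propagate the distribution vector 2 days from Backorder.
After 0 days: (0.0000, 0.0000, 0.0000, 1.0000)
After 1 day: (0.2500, 0.2500, 0.2000, 0.3000)
After 2 days: (0.2150, 0.2250, 0.2925, 0.2675)
P(in Backorder after 2 days) = 0.2675

0.2675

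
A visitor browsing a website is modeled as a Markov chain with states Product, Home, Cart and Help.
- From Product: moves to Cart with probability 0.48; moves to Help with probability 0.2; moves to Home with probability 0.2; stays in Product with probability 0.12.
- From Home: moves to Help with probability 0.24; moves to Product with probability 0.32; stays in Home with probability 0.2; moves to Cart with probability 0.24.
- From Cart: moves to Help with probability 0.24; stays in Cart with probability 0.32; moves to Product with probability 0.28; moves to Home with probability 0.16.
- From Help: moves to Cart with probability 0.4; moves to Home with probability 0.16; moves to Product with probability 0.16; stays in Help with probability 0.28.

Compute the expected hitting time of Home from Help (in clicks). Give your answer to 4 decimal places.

Let t(s) be the expected number of clicks to first reach Home from state s, with t(Home) = 0. Conditioning on the first click:
t(Product) = 1 + 0.12·t(Product) + 0.48·t(Cart) + 0.2·t(Help)
t(Cart) = 1 + 0.28·t(Product) + 0.32·t(Cart) + 0.24·t(Help)
t(Help) = 1 + 0.16·t(Product) + 0.4·t(Cart) + 0.28·t(Help)
Solving: t(Product) = 5.7238, t(Cart) = 5.9292, t(Help) = 5.9548.
Expected clicks from Help to Home: 5.9548.

5.9548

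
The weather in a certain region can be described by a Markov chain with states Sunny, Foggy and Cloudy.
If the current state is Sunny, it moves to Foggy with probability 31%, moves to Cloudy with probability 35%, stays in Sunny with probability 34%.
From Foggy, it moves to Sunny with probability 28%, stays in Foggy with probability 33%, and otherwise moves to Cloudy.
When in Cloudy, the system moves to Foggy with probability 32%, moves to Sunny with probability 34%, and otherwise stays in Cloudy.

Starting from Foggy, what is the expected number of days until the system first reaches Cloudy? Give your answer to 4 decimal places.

Let t(s) be the expected number of days to first reach Cloudy from state s, with t(Cloudy) = 0. Conditioning on the first day:
t(Sunny) = 1 + 0.34·t(Sunny) + 0.31·t(Foggy)
t(Foggy) = 1 + 0.28·t(Sunny) + 0.33·t(Foggy)
Solving: t(Sunny) = 2.7575, t(Foggy) = 2.6449.
Expected days from Foggy to Cloudy: 2.6449.

2.6449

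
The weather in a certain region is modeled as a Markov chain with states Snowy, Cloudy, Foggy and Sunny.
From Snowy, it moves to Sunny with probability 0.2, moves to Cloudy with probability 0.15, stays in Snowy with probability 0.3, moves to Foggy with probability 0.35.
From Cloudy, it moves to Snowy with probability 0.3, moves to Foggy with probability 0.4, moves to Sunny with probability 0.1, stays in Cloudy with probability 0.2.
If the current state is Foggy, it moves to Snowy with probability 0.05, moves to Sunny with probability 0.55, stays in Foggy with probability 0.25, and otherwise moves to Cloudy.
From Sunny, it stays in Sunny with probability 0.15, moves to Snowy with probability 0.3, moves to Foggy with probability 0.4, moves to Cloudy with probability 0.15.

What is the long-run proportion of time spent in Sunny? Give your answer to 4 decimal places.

0.2883

Let the stationary distribution be π with π = πP and π_1 + π_2 + π_3 + π_4 = 1.
π_1 = 0.3·π_1 + 0.3·π_2 + 0.05·π_3 + 0.3·π_4
π_2 = 0.15·π_1 + 0.2·π_2 + 0.15·π_3 + 0.15·π_4
π_3 = 0.35·π_1 + 0.4·π_2 + 0.25·π_3 + 0.4·π_4
Solving with the normalization constraint gives π = (0.2154, 0.1579, 0.3385, 0.2883).
So the stationary probability of Sunny is 0.2883.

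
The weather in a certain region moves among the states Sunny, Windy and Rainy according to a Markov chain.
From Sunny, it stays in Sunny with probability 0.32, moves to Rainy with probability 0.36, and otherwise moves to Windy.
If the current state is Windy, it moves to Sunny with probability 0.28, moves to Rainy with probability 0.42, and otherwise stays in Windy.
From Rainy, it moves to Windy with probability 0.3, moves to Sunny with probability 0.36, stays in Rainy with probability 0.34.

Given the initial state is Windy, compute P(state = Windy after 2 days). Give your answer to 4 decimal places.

0.3056

Sum over the intermediate state after 1 day:
P = P(Windy→Sunny)·P(Sunny→Windy) + P(Windy→Windy)·P(Windy→Windy) + P(Windy→Rainy)·P(Rainy→Windy)
  = 0.28×0.32 + 0.3×0.3 + 0.42×0.3
  = 0.0896 + 0.0900 + 0.1260 = 0.3056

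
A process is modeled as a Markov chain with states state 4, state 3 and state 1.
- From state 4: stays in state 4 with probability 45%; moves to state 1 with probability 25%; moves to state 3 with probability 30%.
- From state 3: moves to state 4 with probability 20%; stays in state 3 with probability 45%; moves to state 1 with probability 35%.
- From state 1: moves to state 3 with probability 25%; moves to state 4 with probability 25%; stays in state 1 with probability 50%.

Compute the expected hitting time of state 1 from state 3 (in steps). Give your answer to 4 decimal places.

3.0928

Let t(s) be the expected number of steps to first reach state 1 from state s, with t(state 1) = 0. Conditioning on the first step:
t(state 4) = 1 + 0.45·t(state 4) + 0.3·t(state 3)
t(state 3) = 1 + 0.2·t(state 4) + 0.45·t(state 3)
Solving: t(state 4) = 3.5052, t(state 3) = 3.0928.
Expected steps from state 3 to state 1: 3.0928.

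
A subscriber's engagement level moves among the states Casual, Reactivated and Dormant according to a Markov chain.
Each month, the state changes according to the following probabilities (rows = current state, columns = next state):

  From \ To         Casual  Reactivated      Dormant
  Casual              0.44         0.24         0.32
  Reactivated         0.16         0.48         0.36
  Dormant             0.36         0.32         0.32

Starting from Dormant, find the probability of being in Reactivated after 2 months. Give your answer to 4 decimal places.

Sum over the intermediate state after 1 month:
P = P(Dormant→Casual)·P(Casual→Reactivated) + P(Dormant→Reactivated)·P(Reactivated→Reactivated) + P(Dormant→Dormant)·P(Dormant→Reactivated)
  = 0.36×0.24 + 0.32×0.48 + 0.32×0.32
  = 0.0864 + 0.1536 + 0.1024 = 0.3424

0.3424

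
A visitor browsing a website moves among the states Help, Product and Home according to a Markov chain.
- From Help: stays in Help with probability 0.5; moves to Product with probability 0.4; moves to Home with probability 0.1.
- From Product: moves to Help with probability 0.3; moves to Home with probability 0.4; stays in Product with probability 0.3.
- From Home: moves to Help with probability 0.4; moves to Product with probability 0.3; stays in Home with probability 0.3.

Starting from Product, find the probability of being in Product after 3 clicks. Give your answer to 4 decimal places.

0.3400

Propagate the distribution vector 3 clicks from Product.
After 0 clicks: (0.0000, 1.0000, 0.0000)
After 1 click: (0.3000, 0.3000, 0.4000)
After 2 clicks: (0.4000, 0.3300, 0.2700)
After 3 clicks: (0.4070, 0.3400, 0.2530)
P(in Product after 3 clicks) = 0.3400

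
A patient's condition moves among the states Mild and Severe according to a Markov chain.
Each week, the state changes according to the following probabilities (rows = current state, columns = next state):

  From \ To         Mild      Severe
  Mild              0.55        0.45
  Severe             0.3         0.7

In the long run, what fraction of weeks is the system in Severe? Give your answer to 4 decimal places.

0.6000

Let the stationary distribution be π with π = πP and π_1 + π_2 = 1.
π_1 = 0.55·π_1 + 0.3·π_2
Solving with the normalization constraint gives π = (0.4000, 0.6000).
So the stationary probability of Severe is 0.6000.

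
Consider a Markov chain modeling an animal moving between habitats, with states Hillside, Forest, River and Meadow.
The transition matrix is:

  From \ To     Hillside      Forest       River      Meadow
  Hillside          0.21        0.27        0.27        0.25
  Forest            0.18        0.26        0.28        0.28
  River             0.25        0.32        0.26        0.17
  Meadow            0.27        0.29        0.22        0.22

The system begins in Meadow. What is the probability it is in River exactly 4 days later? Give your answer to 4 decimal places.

Propagate the distribution vector 4 days from Meadow.
After 0 days: (0.0000, 0.0000, 0.0000, 1.0000)
After 1 day: (0.2700, 0.2900, 0.2200, 0.2200)
After 2 days: (0.2233, 0.2825, 0.2597, 0.2345)
After 3 days: (0.2260, 0.2849, 0.2585, 0.2307)
After 4 days: (0.2256, 0.2847, 0.2587, 0.2309)
P(in River after 4 days) = 0.2587

0.2587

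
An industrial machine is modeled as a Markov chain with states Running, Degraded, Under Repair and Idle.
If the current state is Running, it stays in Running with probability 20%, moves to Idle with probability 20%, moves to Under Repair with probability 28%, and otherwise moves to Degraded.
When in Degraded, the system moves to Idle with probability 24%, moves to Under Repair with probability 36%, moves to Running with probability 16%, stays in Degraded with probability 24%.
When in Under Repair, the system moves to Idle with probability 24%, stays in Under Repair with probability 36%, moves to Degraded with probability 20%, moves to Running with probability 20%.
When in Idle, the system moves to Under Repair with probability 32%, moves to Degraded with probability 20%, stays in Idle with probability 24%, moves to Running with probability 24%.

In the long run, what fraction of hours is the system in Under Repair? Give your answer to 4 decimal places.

0.3347

Let the stationary distribution be π with π = πP and π_1 + π_2 + π_3 + π_4 = 1.
π_1 = 0.2·π_1 + 0.16·π_2 + 0.2·π_3 + 0.24·π_4
π_2 = 0.32·π_1 + 0.24·π_2 + 0.2·π_3 + 0.2·π_4
π_3 = 0.28·π_1 + 0.36·π_2 + 0.36·π_3 + 0.32·π_4
Solving with the normalization constraint gives π = (0.1999, 0.2333, 0.3347, 0.2320).
So the stationary probability of Under Repair is 0.3347.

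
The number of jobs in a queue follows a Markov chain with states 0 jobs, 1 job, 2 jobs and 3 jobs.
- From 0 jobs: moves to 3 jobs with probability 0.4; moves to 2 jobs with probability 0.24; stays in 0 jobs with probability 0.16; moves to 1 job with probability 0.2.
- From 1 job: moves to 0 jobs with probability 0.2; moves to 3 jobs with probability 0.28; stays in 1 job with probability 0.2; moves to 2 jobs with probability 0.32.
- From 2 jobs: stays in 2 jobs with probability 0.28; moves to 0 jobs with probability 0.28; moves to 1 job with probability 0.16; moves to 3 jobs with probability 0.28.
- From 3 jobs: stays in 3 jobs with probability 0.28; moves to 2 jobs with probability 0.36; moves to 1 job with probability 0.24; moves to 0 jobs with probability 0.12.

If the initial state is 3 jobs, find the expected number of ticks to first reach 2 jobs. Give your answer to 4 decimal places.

Let t(s) be the expected number of ticks to first reach 2 jobs from state s, with t(2 jobs) = 0. Conditioning on the first tick:
t(0 jobs) = 1 + 0.16·t(0 jobs) + 0.2·t(1 job) + 0.4·t(3 jobs)
t(1 job) = 1 + 0.2·t(0 jobs) + 0.2·t(1 job) + 0.28·t(3 jobs)
t(3 jobs) = 1 + 0.12·t(0 jobs) + 0.24·t(1 job) + 0.28·t(3 jobs)
Solving: t(0 jobs) = 3.3649, t(1 job) = 3.1400, t(3 jobs) = 2.9964.
Expected ticks from 3 jobs to 2 jobs: 2.9964.

2.9964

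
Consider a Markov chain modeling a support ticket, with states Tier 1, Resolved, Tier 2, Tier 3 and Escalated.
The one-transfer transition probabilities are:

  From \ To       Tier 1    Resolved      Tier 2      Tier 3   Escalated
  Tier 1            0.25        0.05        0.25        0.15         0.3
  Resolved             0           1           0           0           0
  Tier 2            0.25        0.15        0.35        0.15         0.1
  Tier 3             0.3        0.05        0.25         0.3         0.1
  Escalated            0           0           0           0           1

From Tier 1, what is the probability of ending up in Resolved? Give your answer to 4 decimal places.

Let h(s) be the probability of absorption at Resolved starting from transient state s. Then h(Resolved) = 1 and h(Escalated) = 0. By first-step analysis:
h(Tier 1) = 0.25·h(Tier 1) + 0.05·1 + 0.25·h(Tier 2) + 0.15·h(Tier 3) + 0.3·0
h(Tier 2) = 0.25·h(Tier 1) + 0.15·1 + 0.35·h(Tier 2) + 0.15·h(Tier 3) + 0.1·0
h(Tier 3) = 0.3·h(Tier 1) + 0.05·1 + 0.25·h(Tier 2) + 0.3·h(Tier 3) + 0.1·0
Solving: h(Tier 1) = 0.2711, h(Tier 2) = 0.4123, h(Tier 3) = 0.3349.
Starting from Tier 1, the probability is 0.2711.

0.2711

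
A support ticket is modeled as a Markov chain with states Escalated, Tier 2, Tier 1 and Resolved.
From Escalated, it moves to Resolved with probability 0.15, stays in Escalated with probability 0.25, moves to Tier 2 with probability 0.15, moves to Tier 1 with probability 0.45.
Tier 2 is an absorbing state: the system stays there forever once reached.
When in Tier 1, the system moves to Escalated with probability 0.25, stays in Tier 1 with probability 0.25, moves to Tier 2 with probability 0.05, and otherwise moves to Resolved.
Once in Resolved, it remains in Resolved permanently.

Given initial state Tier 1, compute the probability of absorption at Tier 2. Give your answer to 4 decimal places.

0.1667

Let h(s) be the probability of absorption at Tier 2 starting from transient state s. Then h(Tier 2) = 1 and h(Resolved) = 0. By first-step analysis:
h(Escalated) = 0.25·h(Escalated) + 0.15·1 + 0.45·h(Tier 1) + 0.15·0
h(Tier 1) = 0.25·h(Escalated) + 0.05·1 + 0.25·h(Tier 1) + 0.45·0
Solving: h(Escalated) = 0.3000, h(Tier 1) = 0.1667.
Starting from Tier 1, the probability is 0.1667.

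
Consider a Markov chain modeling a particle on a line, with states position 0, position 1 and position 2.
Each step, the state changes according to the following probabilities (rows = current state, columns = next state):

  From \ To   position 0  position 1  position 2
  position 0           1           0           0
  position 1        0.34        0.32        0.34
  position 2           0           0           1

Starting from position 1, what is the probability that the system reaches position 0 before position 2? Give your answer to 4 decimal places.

Let h(s) be the probability of absorption at position 0 starting from transient state s. Then h(position 0) = 1 and h(position 2) = 0. By first-step analysis:
h(position 1) = 0.34·1 + 0.32·h(position 1) + 0.34·0
Solving: h(position 1) = 0.5000.
Starting from position 1, the probability is 0.5000.

0.5000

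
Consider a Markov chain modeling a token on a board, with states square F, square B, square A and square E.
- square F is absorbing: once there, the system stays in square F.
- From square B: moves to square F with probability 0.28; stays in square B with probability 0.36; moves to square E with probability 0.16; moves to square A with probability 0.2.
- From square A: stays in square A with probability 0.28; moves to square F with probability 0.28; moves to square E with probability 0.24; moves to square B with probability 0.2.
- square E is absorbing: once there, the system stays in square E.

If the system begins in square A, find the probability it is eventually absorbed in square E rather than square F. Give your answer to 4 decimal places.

Let h(s) be the probability of absorption at square E starting from transient state s. Then h(square E) = 1 and h(square F) = 0. By first-step analysis:
h(square B) = 0.28·0 + 0.36·h(square B) + 0.2·h(square A) + 0.16·1
h(square A) = 0.28·0 + 0.2·h(square B) + 0.28·h(square A) + 0.24·1
Solving: h(square B) = 0.3878, h(square A) = 0.4411.
Starting from square A, the probability is 0.4411.

0.4411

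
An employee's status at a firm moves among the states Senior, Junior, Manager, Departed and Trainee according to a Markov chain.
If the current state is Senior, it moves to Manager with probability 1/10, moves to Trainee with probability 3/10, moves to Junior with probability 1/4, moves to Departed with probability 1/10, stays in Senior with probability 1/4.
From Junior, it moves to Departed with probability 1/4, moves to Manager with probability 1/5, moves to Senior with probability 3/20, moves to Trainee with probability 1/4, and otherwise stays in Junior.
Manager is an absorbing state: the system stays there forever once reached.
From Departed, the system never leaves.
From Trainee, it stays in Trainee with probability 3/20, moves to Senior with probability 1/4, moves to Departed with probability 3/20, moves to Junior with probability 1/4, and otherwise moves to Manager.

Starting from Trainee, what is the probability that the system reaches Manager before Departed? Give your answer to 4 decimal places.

0.5235

Let h(s) be the probability of absorption at Manager starting from transient state s. Then h(Manager) = 1 and h(Departed) = 0. By first-step analysis:
h(Senior) = 0.25·h(Senior) + 0.25·h(Junior) + 0.1·1 + 0.1·0 + 0.3·h(Trainee)
h(Junior) = 0.15·h(Senior) + 0.15·h(Junior) + 0.2·1 + 0.25·0 + 0.25·h(Trainee)
h(Trainee) = 0.25·h(Senior) + 0.25·h(Junior) + 0.2·1 + 0.15·0 + 0.15·h(Trainee)
Solving: h(Senior) = 0.5020, h(Junior) = 0.4779, h(Trainee) = 0.5235.
Starting from Trainee, the probability is 0.5235.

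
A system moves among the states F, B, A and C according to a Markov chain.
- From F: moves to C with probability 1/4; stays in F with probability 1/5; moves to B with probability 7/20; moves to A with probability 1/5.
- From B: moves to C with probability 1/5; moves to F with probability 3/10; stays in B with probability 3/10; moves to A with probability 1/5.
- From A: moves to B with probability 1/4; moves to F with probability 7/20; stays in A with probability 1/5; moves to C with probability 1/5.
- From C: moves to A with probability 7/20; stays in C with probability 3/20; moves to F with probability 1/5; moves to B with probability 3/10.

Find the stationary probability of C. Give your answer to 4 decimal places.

0.2031

Let the stationary distribution be π with π = πP and π_1 + π_2 + π_3 + π_4 = 1.
π_1 = 0.2·π_1 + 0.3·π_2 + 0.35·π_3 + 0.2·π_4
π_2 = 0.35·π_1 + 0.3·π_2 + 0.25·π_3 + 0.3·π_4
π_3 = 0.2·π_1 + 0.2·π_2 + 0.2·π_3 + 0.35·π_4
Solving with the normalization constraint gives π = (0.2647, 0.3017, 0.2305, 0.2031).
So the stationary probability of C is 0.2031.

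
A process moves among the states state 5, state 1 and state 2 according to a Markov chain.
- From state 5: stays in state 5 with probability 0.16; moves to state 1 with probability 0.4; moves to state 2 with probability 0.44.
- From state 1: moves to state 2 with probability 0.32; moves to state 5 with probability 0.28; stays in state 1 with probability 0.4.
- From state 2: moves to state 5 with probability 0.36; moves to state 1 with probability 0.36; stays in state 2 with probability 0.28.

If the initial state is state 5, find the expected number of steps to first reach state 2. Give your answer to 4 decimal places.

2.5510

Let t(s) be the expected number of steps to first reach state 2 from state s, with t(state 2) = 0. Conditioning on the first step:
t(state 5) = 1 + 0.16·t(state 5) + 0.4·t(state 1)
t(state 1) = 1 + 0.28·t(state 5) + 0.4·t(state 1)
Solving: t(state 5) = 2.5510, t(state 1) = 2.8571.
Expected steps from state 5 to state 2: 2.5510.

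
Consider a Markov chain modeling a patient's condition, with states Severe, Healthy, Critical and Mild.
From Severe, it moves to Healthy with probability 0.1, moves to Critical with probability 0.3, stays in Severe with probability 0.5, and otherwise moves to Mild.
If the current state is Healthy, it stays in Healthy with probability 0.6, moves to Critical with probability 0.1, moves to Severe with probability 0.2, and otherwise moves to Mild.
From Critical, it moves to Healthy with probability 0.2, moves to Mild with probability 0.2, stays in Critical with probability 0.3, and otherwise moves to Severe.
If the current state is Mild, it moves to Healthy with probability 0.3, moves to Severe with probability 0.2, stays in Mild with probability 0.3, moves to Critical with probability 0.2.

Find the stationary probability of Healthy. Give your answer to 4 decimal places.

0.3059

Let the stationary distribution be π with π = πP and π_1 + π_2 + π_3 + π_4 = 1.
π_1 = 0.5·π_1 + 0.2·π_2 + 0.3·π_3 + 0.2·π_4
π_2 = 0.1·π_1 + 0.6·π_2 + 0.2·π_3 + 0.3·π_4
π_3 = 0.3·π_1 + 0.1·π_2 + 0.3·π_3 + 0.2·π_4
Solving with the normalization constraint gives π = (0.3176, 0.3059, 0.2235, 0.1529).
So the stationary probability of Healthy is 0.3059.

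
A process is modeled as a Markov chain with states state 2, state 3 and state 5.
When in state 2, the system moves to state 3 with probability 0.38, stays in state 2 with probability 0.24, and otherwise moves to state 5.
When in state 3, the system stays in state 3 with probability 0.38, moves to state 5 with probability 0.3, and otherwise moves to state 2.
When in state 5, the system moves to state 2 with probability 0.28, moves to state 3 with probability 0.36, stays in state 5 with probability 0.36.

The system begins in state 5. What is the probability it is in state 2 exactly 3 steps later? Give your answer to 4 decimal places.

Propagate the distribution vector 3 steps from state 5.
After 0 steps: (0.0000, 0.0000, 1.0000)
After 1 step: (0.2800, 0.3600, 0.3600)
After 2 steps: (0.2832, 0.3728, 0.3440)
After 3 steps: (0.2836, 0.3731, 0.3433)
P(in state 2 after 3 steps) = 0.2836

0.2836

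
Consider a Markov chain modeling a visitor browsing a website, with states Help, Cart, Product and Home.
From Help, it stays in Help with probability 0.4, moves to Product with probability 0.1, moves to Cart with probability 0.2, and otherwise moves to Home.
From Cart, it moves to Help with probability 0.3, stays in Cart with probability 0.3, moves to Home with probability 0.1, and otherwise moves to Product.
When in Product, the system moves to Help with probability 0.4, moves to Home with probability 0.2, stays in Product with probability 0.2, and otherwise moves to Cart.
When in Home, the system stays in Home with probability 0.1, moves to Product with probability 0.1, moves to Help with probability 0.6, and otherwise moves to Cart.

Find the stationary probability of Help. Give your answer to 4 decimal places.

Let the stationary distribution be π with π = πP and π_1 + π_2 + π_3 + π_4 = 1.
π_1 = 0.4·π_1 + 0.3·π_2 + 0.4·π_3 + 0.6·π_4
π_2 = 0.2·π_1 + 0.3·π_2 + 0.2·π_3 + 0.2·π_4
π_3 = 0.1·π_1 + 0.3·π_2 + 0.2·π_3 + 0.1·π_4
Solving with the normalization constraint gives π = (0.4177, 0.2222, 0.1605, 0.1996).
So the stationary probability of Help is 0.4177.

0.4177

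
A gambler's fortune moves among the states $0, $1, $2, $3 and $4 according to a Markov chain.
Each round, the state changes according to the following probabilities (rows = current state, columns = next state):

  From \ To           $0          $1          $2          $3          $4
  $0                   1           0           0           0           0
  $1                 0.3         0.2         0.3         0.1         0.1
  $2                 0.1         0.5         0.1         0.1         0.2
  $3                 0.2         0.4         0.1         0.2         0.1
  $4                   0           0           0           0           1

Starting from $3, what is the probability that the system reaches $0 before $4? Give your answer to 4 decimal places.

0.6506

Let h(s) be the probability of absorption at $0 starting from transient state s. Then h($0) = 1 and h($4) = 0. By first-step analysis:
h($1) = 0.3·1 + 0.2·h($1) + 0.3·h($2) + 0.1·h($3) + 0.1·0
h($2) = 0.1·1 + 0.5·h($1) + 0.1·h($2) + 0.1·h($3) + 0.2·0
h($3) = 0.2·1 + 0.4·h($1) + 0.1·h($2) + 0.2·h($3) + 0.1·0
Solving: h($1) = 0.6633, h($2) = 0.5519, h($3) = 0.6506.
Starting from $3, the probability is 0.6506.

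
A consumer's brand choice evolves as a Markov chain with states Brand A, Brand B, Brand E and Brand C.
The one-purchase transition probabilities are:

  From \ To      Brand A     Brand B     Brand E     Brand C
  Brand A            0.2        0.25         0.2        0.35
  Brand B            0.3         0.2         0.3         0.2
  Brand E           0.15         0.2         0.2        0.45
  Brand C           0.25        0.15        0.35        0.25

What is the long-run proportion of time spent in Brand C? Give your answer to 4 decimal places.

Let the stationary distribution be π with π = πP and π_1 + π_2 + π_3 + π_4 = 1.
π_1 = 0.2·π_1 + 0.3·π_2 + 0.15·π_3 + 0.25·π_4
π_2 = 0.25·π_1 + 0.2·π_2 + 0.2·π_3 + 0.15·π_4
π_3 = 0.2·π_1 + 0.3·π_2 + 0.2·π_3 + 0.35·π_4
Solving with the normalization constraint gives π = (0.2220, 0.1953, 0.2669, 0.3158).
So the stationary probability of Brand C is 0.3158.

0.3158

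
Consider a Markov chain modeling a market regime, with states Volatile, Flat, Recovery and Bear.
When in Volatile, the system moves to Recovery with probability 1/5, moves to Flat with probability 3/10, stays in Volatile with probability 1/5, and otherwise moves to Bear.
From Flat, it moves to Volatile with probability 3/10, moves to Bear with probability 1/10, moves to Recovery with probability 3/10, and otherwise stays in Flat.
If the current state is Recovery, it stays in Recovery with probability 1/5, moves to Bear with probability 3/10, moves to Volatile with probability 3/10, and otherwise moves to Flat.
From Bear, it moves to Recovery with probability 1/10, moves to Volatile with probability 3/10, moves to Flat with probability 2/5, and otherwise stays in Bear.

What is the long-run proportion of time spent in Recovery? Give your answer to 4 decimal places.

Let the stationary distribution be π with π = πP and π_1 + π_2 + π_3 + π_4 = 1.
π_1 = 0.2·π_1 + 0.3·π_2 + 0.3·π_3 + 0.3·π_4
π_2 = 0.3·π_1 + 0.3·π_2 + 0.2·π_3 + 0.4·π_4
π_3 = 0.2·π_1 + 0.3·π_2 + 0.2·π_3 + 0.1·π_4
Solving with the normalization constraint gives π = (0.2727, 0.3010, 0.2083, 0.2180).
So the stationary probability of Recovery is 0.2083.

0.2083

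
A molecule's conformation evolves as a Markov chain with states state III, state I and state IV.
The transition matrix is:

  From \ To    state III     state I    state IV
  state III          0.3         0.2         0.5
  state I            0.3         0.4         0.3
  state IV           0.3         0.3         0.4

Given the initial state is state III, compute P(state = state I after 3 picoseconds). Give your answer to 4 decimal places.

Propagate the distribution vector 3 picoseconds from state III.
After 0 picoseconds: (1.0000, 0.0000, 0.0000)
After 1 picosecond: (0.3000, 0.2000, 0.5000)
After 2 picoseconds: (0.3000, 0.2900, 0.4100)
After 3 picoseconds: (0.3000, 0.2990, 0.4010)
P(in state I after 3 picoseconds) = 0.2990

0.2990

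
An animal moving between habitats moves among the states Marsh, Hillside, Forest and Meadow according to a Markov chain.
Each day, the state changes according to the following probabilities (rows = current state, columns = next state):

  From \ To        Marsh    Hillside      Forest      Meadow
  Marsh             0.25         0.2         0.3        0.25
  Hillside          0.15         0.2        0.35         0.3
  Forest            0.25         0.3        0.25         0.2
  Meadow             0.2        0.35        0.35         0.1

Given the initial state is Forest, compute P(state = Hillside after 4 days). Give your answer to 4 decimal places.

Propagate the distribution vector 4 days from Forest.
After 0 days: (0.0000, 0.0000, 1.0000, 0.0000)
After 1 day: (0.2500, 0.3000, 0.2500, 0.2000)
After 2 days: (0.2100, 0.2550, 0.3125, 0.2225)
After 3 days: (0.2134, 0.2646, 0.3083, 0.2138)
After 4 days: (0.2129, 0.2629, 0.3085, 0.2158)
P(in Hillside after 4 days) = 0.2629

0.2629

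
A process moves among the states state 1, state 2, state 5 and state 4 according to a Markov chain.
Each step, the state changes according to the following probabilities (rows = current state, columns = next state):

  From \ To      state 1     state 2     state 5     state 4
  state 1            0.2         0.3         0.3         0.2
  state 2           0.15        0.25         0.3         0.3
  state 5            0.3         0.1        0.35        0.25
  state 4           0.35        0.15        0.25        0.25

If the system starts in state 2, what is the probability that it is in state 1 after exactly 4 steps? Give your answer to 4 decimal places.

Propagate the distribution vector 4 steps from state 2.
After 0 steps: (0.0000, 1.0000, 0.0000, 0.0000)
After 1 step: (0.1500, 0.2500, 0.3000, 0.3000)
After 2 steps: (0.2625, 0.1825, 0.3000, 0.2550)
After 3 steps: (0.2591, 0.1926, 0.3023, 0.2460)
After 4 steps: (0.2575, 0.1930, 0.3028, 0.2467)
P(in state 1 after 4 steps) = 0.2575

0.2575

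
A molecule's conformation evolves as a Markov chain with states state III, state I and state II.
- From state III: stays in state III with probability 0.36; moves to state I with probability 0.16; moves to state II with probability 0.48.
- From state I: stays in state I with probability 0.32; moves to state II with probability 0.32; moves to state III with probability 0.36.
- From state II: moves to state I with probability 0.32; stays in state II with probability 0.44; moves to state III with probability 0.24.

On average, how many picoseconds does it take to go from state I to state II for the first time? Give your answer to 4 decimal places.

Let t(s) be the expected number of picoseconds to first reach state II from state s, with t(state II) = 0. Conditioning on the first picosecond:
t(state III) = 1 + 0.36·t(state III) + 0.16·t(state I)
t(state I) = 1 + 0.36·t(state III) + 0.32·t(state I)
Solving: t(state III) = 2.2246, t(state I) = 2.6483.
Expected picoseconds from state I to state II: 2.6483.

2.6483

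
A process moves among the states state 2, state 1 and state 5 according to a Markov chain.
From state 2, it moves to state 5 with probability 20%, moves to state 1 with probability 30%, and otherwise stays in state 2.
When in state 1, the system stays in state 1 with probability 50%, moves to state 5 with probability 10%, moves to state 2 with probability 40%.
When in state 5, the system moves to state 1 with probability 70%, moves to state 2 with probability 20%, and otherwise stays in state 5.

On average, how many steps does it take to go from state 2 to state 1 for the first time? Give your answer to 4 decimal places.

2.6829

Let t(s) be the expected number of steps to first reach state 1 from state s, with t(state 1) = 0. Conditioning on the first step:
t(state 2) = 1 + 0.5·t(state 2) + 0.2·t(state 5)
t(state 5) = 1 + 0.2·t(state 2) + 0.1·t(state 5)
Solving: t(state 2) = 2.6829, t(state 5) = 1.7073.
Expected steps from state 2 to state 1: 2.6829.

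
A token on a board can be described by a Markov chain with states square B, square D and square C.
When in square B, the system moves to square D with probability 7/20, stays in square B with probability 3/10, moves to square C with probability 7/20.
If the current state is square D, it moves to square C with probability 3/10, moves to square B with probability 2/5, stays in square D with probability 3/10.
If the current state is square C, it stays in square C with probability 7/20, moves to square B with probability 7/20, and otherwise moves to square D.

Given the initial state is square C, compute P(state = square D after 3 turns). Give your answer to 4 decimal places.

0.3174

Propagate the distribution vector 3 turns from square C.
After 0 turns: (0.0000, 0.0000, 1.0000)
After 1 turn: (0.3500, 0.3000, 0.3500)
After 2 turns: (0.3475, 0.3175, 0.3350)
After 3 turns: (0.3485, 0.3174, 0.3341)
P(in square D after 3 turns) = 0.3174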